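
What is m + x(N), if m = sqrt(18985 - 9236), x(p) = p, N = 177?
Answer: 177 + sqrt(9749) ≈ 275.74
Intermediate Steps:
m = sqrt(9749) ≈ 98.737
m + x(N) = sqrt(9749) + 177 = 177 + sqrt(9749)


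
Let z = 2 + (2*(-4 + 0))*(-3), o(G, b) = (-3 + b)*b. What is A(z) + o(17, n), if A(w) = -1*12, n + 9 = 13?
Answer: -8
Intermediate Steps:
n = 4 (n = -9 + 13 = 4)
o(G, b) = b*(-3 + b)
z = 26 (z = 2 + (2*(-4))*(-3) = 2 - 8*(-3) = 2 + 24 = 26)
A(w) = -12
A(z) + o(17, n) = -12 + 4*(-3 + 4) = -12 + 4*1 = -12 + 4 = -8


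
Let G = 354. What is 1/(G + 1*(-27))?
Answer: 1/327 ≈ 0.0030581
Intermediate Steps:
1/(G + 1*(-27)) = 1/(354 + 1*(-27)) = 1/(354 - 27) = 1/327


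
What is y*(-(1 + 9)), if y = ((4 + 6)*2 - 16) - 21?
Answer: 170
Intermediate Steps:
y = -17 (y = (10*2 - 16) - 21 = (20 - 16) - 21 = 4 - 21 = -17)
y*(-(1 + 9)) = -(-17)*(1 + 9) = -(-17)*10 = -17*(-10) = 170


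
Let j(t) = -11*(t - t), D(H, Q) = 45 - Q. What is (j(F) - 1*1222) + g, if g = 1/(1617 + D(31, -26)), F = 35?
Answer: -2062735/1688 ≈ -1222.0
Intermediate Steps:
j(t) = 0 (j(t) = -11*0 = 0)
g = 1/1688 (g = 1/(1617 + (45 - 1*(-26))) = 1/(1617 + (45 + 26)) = 1/(1617 + 71) = 1/1688 ≈ 0.00059242)
(j(F) - 1*1222) + g = (0 - 1*1222) + 1/1688 = (0 - 1222) + 1/1688 = -1222 + 1/1688 = -2062735/1688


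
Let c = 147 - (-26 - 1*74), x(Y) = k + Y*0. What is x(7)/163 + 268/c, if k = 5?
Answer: 44919/40261 ≈ 1.1157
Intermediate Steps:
x(Y) = 5 (x(Y) = 5 + Y*0 = 5 + 0 = 5)
c = 247 (c = 147 - (-26 - 74) = 147 - 1*(-100) = 147 + 100 = 247)
x(7)/163 + 268/c = 5/163 + 268/247 = 44919/40261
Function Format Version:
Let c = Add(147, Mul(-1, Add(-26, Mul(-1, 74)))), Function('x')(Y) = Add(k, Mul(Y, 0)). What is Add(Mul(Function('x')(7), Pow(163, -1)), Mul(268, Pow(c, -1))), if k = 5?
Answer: Rational(44919, 40261) ≈ 1.1157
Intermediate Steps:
Function('x')(Y) = 5 (Function('x')(Y) = Add(5, Mul(Y, 0)) = Add(5, 0) = 5)
c = 247 (c = Add(147, Mul(-1, Add(-26, -74))) = Add(147, Mul(-1, -100)) = Add(147, 100) = 247)
Add(Mul(Function('x')(7), Pow(163, -1)), Mul(268, Pow(c, -1))) = Add(Mul(5, Pow(163, -1)), Mul(268, Pow(247, -1))) = Add(Mul(5, Rational(1, 163)), Mul(268, Rational(1, 247))) = Add(Rational(5, 163), Rational(268, 247)) = Rational(44919, 40261)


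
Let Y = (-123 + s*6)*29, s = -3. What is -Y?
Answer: 4089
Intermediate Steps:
Y = -4089 (Y = (-123 - 3*6)*29 = (-123 - 18)*29 = -141*29 = -4089)
-Y = -1*(-4089) = 4089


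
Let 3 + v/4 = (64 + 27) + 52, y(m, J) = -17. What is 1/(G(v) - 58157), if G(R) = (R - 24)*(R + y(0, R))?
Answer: 1/232891 ≈ 4.2939e-6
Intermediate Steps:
v = 560 (v = -12 + 4*((64 + 27) + 52) = -12 + 4*(91 + 52) = -12 + 4*143 = -12 + 572 = 560)
G(R) = (-24 + R)*(-17 + R) (G(R) = (R - 24)*(R - 17) = (-24 + R)*(-17 + R))
1/(G(v) - 58157) = 1/((408 + 560² - 41*560) - 58157) = 1/((408 + 313600 - 22960) - 58157) = 1/(291048 - 58157) = 1/232891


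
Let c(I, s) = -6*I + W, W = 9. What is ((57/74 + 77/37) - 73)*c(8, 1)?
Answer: 202449/74 ≈ 2735.8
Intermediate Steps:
c(I, s) = 9 - 6*I (c(I, s) = -6*I + 9 = 9 - 6*I)
((57/74 + 77/37) - 73)*c(8, 1) = ((57/74 + 77/37) - 73)*(9 - 6*8) = ((57*(1/74) + 77*(1/37)) - 73)*(9 - 48) = ((57/74 + 77/37) - 73)*(-39) = (211/74 - 73)*(-39) = -5191/74*(-39) = 202449/74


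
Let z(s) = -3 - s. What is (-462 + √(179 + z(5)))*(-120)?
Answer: 55440 - 360*√19 ≈ 53871.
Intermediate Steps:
(-462 + √(179 + z(5)))*(-120) = (-462 + √(179 + (-3 - 1*5)))*(-120) = (-462 + √(179 + (-3 - 5)))*(-120) = (-462 + √(179 - 8))*(-120) = (-462 + √171)*(-120) = (-462 + 3*√19)*(-120) = 55440 - 360*√19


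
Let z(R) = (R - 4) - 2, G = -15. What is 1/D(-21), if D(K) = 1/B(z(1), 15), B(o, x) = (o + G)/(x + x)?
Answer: -2/3 ≈ -0.66667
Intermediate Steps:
z(R) = -6 + R (z(R) = (-4 + R) - 2 = -6 + R)
B(o, x) = (-15 + o)/(2*x) (B(o, x) = (o - 15)/(x + x) = (-15 + o)/((2*x)) = (-15 + o)*(1/(2*x)) = (-15 + o)/(2*x))
D(K) = -3/2 (D(K) = 1/((1/2)*(-15 + (-6 + 1))/15) = 1/((1/2)*(1/15)*(-15 - 5)) = 1/((1/2)*(1/15)*(-20)) = 1/(-2/3) = -3/2)
1/D(-21) = 1/(-3/2) = -2/3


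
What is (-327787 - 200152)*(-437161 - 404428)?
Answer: 444307655071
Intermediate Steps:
(-327787 - 200152)*(-437161 - 404428) = -527939*(-841589) = 444307655071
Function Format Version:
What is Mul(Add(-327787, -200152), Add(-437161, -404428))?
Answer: 444307655071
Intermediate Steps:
Mul(Add(-327787, -200152), Add(-437161, -404428)) = Mul(-527939, -841589) = 444307655071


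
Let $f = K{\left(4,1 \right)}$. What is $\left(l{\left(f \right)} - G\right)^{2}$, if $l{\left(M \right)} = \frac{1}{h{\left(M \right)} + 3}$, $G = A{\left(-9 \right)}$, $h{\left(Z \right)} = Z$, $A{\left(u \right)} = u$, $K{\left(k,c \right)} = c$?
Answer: $\frac{1369}{16} \approx 85.563$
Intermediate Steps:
$G = -9$
$f = 1$
$l{\left(M \right)} = \frac{1}{3 + M}$ ($l{\left(M \right)} = \frac{1}{M + 3} = \frac{1}{3 + M}$)
$\left(l{\left(f \right)} - G\right)^{2} = \left(\frac{1}{3 + 1} - -9\right)^{2} = \left(\frac{1}{4} + 9\right)^{2} = \left(\frac{37}{4}\right)^{2} = \frac{1369}{16}$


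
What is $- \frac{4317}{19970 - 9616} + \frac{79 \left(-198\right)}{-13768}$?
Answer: $\frac{25630203}{35638468} \approx 0.71917$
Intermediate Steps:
$- \frac{4317}{19970 - 9616} + \frac{79 \left(-198\right)}{-13768} = - \frac{4317}{19970 - 9616} - - \frac{7821}{6884} = - \frac{4317}{10354} + \frac{7821}{6884} = \frac{25630203}{35638468}$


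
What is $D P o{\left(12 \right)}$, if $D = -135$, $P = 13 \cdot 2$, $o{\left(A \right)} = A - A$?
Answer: $0$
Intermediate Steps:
$o{\left(A \right)} = 0$
$P = 26$
$D P o{\left(12 \right)} = \left(-135\right) 26 \cdot 0 = \left(-3510\right) 0 = 0$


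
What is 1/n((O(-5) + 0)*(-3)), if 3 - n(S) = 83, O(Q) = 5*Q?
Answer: -1/80 ≈ -0.012500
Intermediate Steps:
n(S) = -80 (n(S) = 3 - 1*83 = 3 - 83 = -80)
1/n((O(-5) + 0)*(-3)) = 1/(-80) = -1/80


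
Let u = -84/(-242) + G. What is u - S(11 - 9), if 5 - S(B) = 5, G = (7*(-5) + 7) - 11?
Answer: -4677/121 ≈ -38.653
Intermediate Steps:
G = -39 (G = (-35 + 7) - 11 = -28 - 11 = -39)
S(B) = 0 (S(B) = 5 - 1*5 = 5 - 5 = 0)
u = -4677/121 (u = -84/(-242) - 39 = -84*(-1/242) - 39 = 42/121 - 39 = -4677/121 ≈ -38.653)
u - S(11 - 9) = -4677/121 - 1*0 = -4677/121 + 0 = -4677/121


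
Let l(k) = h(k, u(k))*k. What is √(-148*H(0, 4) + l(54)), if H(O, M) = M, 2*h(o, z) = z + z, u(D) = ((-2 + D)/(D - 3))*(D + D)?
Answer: 4*√96713/17 ≈ 73.173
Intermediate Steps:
u(D) = 2*D*(-2 + D)/(-3 + D) (u(D) = ((-2 + D)/(-3 + D))*(2*D) = 2*D*(-2 + D)/(-3 + D))
h(o, z) = z (h(o, z) = (z + z)/2 = (2*z)/2 = z)
l(k) = 2*k²*(-2 + k)/(-3 + k) (l(k) = (2*k*(-2 + k)/(-3 + k))*k = 2*k²*(-2 + k)/(-3 + k))
√(-148*H(0, 4) + l(54)) = √(-148*4 + 2*54²*(-2 + 54)/(-3 + 54)) = √(-592 + 2*2916*52/51) = √(-592 + 2*2916*(1/51)*52) = √(-592 + 101088/17) = √(91024/17) = 4*√96713/17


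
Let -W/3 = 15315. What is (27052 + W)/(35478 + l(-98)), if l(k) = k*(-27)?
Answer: -18893/38124 ≈ -0.49557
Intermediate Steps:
W = -45945 (W = -3*15315 = -45945)
l(k) = -27*k
(27052 + W)/(35478 + l(-98)) = (27052 - 45945)/(35478 - 27*(-98)) = -18893/(35478 + 2646) = -18893/38124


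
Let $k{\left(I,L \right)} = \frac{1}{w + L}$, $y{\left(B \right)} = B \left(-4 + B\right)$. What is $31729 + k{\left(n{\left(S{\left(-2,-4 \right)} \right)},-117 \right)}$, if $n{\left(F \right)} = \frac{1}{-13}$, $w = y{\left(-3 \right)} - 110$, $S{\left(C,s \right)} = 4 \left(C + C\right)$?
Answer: $\frac{6536173}{206} \approx 31729.0$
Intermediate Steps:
$S{\left(C,s \right)} = 8 C$ ($S{\left(C,s \right)} = 4 \cdot 2 C = 8 C$)
$w = -89$ ($w = - 3 \left(-4 - 3\right) - 110 = \left(-3\right) \left(-7\right) - 110 = 21 - 110 = -89$)
$n{\left(F \right)} = - \frac{1}{13}$
$k{\left(I,L \right)} = \frac{1}{-89 + L}$
$31729 + k{\left(n{\left(S{\left(-2,-4 \right)} \right)},-117 \right)} = 31729 + \frac{1}{-89 - 117} = 31729 + \frac{1}{-206} = 31729 - \frac{1}{206} = \frac{6536173}{206}$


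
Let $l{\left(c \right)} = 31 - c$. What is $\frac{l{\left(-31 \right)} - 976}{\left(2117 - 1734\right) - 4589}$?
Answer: $\frac{457}{2103} \approx 0.21731$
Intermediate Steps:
$\frac{l{\left(-31 \right)} - 976}{\left(2117 - 1734\right) - 4589} = \frac{\left(31 - -31\right) - 976}{\left(2117 - 1734\right) - 4589} = \frac{\left(31 + 31\right) - 976}{\left(2117 - 1734\right) - 4589} = \frac{62 - 976}{383 - 4589} = - \frac{914}{-4206} = \left(-914\right) \left(- \frac{1}{4206}\right) = \frac{457}{2103}$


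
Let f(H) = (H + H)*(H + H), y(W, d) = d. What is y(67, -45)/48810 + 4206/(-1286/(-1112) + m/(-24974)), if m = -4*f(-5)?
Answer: 31673667543035/8829556538 ≈ 3587.2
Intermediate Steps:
f(H) = 4*H² (f(H) = (2*H)*(2*H) = 4*H²)
m = -400 (m = -16*(-5)² = -16*25 = -4*100 = -400)
y(67, -45)/48810 + 4206/(-1286/(-1112) + m/(-24974)) = -45/48810 + 4206/(-1286/(-1112) - 400/(-24974)) = -45*1/48810 + 4206/(-1286*(-1/1112) - 400*(-1/24974)) = -3/3254 + 4206/(643/556 + 200/12487) = -3/3254 + 4206/(8140341/6942772) = -3/3254 + 4206*(6942772/8140341) = -3/3254 + 9733766344/2713447 = 31673667543035/8829556538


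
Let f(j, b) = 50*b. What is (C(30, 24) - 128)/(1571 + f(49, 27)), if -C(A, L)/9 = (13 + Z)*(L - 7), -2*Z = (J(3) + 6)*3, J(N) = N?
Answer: -103/5842 ≈ -0.017631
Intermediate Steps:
Z = -27/2 (Z = -(3 + 6)*3/2 = -9*3/2 = -½*27 = -27/2 ≈ -13.500)
C(A, L) = -63/2 + 9*L/2 (C(A, L) = -9*(13 - 27/2)*(L - 7) = -(-9)*(-7 + L)/2 = -9*(7/2 - L/2) = -63/2 + 9*L/2)
(C(30, 24) - 128)/(1571 + f(49, 27)) = ((-63/2 + (9/2)*24) - 128)/(1571 + 50*27) = ((-63/2 + 108) - 128)/(1571 + 1350) = (153/2 - 128)/2921 = -103/2*1/2921 = -103/5842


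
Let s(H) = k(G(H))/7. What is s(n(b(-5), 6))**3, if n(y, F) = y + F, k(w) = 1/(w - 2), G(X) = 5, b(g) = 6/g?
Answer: 1/9261 ≈ 0.00010798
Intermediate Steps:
k(w) = 1/(-2 + w)
n(y, F) = F + y
s(H) = 1/21 (s(H) = 1/((-2 + 5)*7) = (1/7)/3 = (1/3)*(1/7) = 1/21)
s(n(b(-5), 6))**3 = (1/21)**3 = 1/9261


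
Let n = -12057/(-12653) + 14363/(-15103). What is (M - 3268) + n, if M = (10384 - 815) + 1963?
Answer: 1579236374208/191098259 ≈ 8264.0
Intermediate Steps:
n = 361832/191098259 (n = -12057*(-1/12653) + 14363*(-1/15103) = 12057/12653 - 14363/15103 = 361832/191098259 ≈ 0.0018934)
M = 11532 (M = 9569 + 1963 = 11532)
(M - 3268) + n = (11532 - 3268) + 361832/191098259 = 8264 + 361832/191098259 = 1579236374208/191098259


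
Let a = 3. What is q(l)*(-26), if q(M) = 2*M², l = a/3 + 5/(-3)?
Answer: -208/9 ≈ -23.111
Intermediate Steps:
l = -⅔ (l = 3/3 + 5/(-3) = 3*(⅓) + 5*(-⅓) = 1 - 5/3 = -⅔ ≈ -0.66667)
q(l)*(-26) = (2*(-⅔)²)*(-26) = (2*(4/9))*(-26) = (8/9)*(-26) = -208/9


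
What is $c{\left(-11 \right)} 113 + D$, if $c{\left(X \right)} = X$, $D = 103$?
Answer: $-1140$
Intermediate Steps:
$c{\left(-11 \right)} 113 + D = \left(-11\right) 113 + 103 = -1243 + 103 = -1140$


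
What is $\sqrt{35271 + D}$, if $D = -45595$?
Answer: $2 i \sqrt{2581} \approx 101.61 i$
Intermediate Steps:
$\sqrt{35271 + D} = \sqrt{35271 - 45595} = \sqrt{-10324} = 2 i \sqrt{2581}$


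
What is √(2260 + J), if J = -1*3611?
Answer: I*√1351 ≈ 36.756*I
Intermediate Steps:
J = -3611
√(2260 + J) = √(2260 - 3611) = √(-1351) = I*√1351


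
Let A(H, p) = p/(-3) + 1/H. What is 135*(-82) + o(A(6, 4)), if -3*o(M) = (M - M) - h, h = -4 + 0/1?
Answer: -33214/3 ≈ -11071.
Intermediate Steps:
A(H, p) = 1/H - p/3 (A(H, p) = p*(-1/3) + 1/H = -p/3 + 1/H = 1/H - p/3)
h = -4 (h = -4 + 0*1 = -4 + 0 = -4)
o(M) = -4/3 (o(M) = -((M - M) - 1*(-4))/3 = -(0 + 4)/3 = -1/3*4 = -4/3)
135*(-82) + o(A(6, 4)) = 135*(-82) - 4/3 = -11070 - 4/3 = -33214/3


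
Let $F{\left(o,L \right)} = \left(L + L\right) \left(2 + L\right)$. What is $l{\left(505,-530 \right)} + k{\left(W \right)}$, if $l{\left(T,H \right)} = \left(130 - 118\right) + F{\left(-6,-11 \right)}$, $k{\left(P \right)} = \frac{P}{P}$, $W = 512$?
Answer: $211$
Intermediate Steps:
$k{\left(P \right)} = 1$
$F{\left(o,L \right)} = 2 L \left(2 + L\right)$
$l{\left(T,H \right)} = 210$ ($l{\left(T,H \right)} = \left(130 - 118\right) + 2 \left(-11\right) \left(2 - 11\right) = 12 + 2 \left(-11\right) \left(-9\right) = 12 + 198 = 210$)
$l{\left(505,-530 \right)} + k{\left(W \right)} = 210 + 1 = 211$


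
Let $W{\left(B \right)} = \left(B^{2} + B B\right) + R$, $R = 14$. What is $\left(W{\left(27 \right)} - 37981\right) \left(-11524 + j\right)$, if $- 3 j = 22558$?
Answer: $\frac{2085759170}{3} \approx 6.9525 \cdot 10^{8}$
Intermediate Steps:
$j = - \frac{22558}{3}$ ($j = \left(- \frac{1}{3}\right) 22558 = - \frac{22558}{3} \approx -7519.3$)
$W{\left(B \right)} = 14 + 2 B^{2}$ ($W{\left(B \right)} = \left(B^{2} + B B\right) + 14 = \left(B^{2} + B^{2}\right) + 14 = 2 B^{2} + 14 = 14 + 2 B^{2}$)
$\left(W{\left(27 \right)} - 37981\right) \left(-11524 + j\right) = \left(\left(14 + 2 \cdot 27^{2}\right) - 37981\right) \left(-11524 - \frac{22558}{3}\right) = \left(\left(14 + 2 \cdot 729\right) - 37981\right) \left(- \frac{57130}{3}\right) = \left(\left(14 + 1458\right) - 37981\right) \left(- \frac{57130}{3}\right) = \left(1472 - 37981\right) \left(- \frac{57130}{3}\right) = \left(-36509\right) \left(- \frac{57130}{3}\right) = \frac{2085759170}{3}$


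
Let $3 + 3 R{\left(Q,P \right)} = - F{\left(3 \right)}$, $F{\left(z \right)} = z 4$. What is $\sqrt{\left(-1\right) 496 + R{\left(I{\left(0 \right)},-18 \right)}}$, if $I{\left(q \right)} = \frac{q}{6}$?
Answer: $i \sqrt{501} \approx 22.383 i$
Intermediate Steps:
$F{\left(z \right)} = 4 z$
$I{\left(q \right)} = \frac{q}{6}$ ($I{\left(q \right)} = q \frac{1}{6} = \frac{q}{6}$)
$R{\left(Q,P \right)} = -5$ ($R{\left(Q,P \right)} = -1 + \frac{\left(-1\right) 4 \cdot 3}{3} = -1 + \frac{\left(-1\right) 12}{3} = -1 + \frac{1}{3} \left(-12\right) = -1 - 4 = -5$)
$\sqrt{\left(-1\right) 496 + R{\left(I{\left(0 \right)},-18 \right)}} = \sqrt{\left(-1\right) 496 - 5} = \sqrt{-496 - 5} = \sqrt{-501} = i \sqrt{501}$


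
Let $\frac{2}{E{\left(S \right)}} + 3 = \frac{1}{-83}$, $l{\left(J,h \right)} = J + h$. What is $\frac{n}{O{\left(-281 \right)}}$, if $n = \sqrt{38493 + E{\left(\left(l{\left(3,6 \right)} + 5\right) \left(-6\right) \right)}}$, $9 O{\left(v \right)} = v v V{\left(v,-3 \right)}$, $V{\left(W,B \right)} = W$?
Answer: $- \frac{9 \sqrt{24057710}}{554701025} \approx -7.9581 \cdot 10^{-5}$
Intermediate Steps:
$E{\left(S \right)} = - \frac{83}{125}$ ($E{\left(S \right)} = \frac{2}{-3 + \frac{1}{-83}} = \frac{2}{-3 - \frac{1}{83}} = \frac{2}{- \frac{250}{83}} = 2 \left(- \frac{83}{250}\right) = - \frac{83}{125}$)
$O{\left(v \right)} = \frac{v^{3}}{9}$ ($O{\left(v \right)} = \frac{v v v}{9} = \frac{v^{2} v}{9} = \frac{v^{3}}{9}$)
$n = \frac{\sqrt{24057710}}{25}$ ($n = \sqrt{38493 - \frac{83}{125}} = \sqrt{\frac{4811542}{125}} = \frac{\sqrt{24057710}}{25} \approx 196.19$)
$\frac{n}{O{\left(-281 \right)}} = \frac{\frac{1}{25} \sqrt{24057710}}{\frac{1}{9} \left(-281\right)^{3}} = \frac{\frac{1}{25} \sqrt{24057710}}{\frac{1}{9} \left(-22188041\right)} = \frac{\frac{1}{25} \sqrt{24057710}}{- \frac{22188041}{9}} = \frac{\sqrt{24057710}}{25} \left(- \frac{9}{22188041}\right) = - \frac{9 \sqrt{24057710}}{554701025}$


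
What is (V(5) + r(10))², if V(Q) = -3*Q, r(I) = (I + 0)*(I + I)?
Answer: 34225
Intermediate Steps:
r(I) = 2*I² (r(I) = I*(2*I) = 2*I²)
(V(5) + r(10))² = (-3*5 + 2*10²)² = (-15 + 2*100)² = (-15 + 200)² = 185² = 34225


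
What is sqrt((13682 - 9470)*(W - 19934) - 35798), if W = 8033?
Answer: I*sqrt(50162810) ≈ 7082.6*I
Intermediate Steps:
sqrt((13682 - 9470)*(W - 19934) - 35798) = sqrt((13682 - 9470)*(8033 - 19934) - 35798) = sqrt(4212*(-11901) - 35798) = sqrt(-50127012 - 35798) = sqrt(-50162810) = I*sqrt(50162810)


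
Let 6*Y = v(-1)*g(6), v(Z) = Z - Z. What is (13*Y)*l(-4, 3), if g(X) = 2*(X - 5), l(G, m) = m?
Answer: 0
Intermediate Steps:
v(Z) = 0
g(X) = -10 + 2*X (g(X) = 2*(-5 + X) = -10 + 2*X)
Y = 0 (Y = (0*(-10 + 2*6))/6 = (0*(-10 + 12))/6 = (0*2)/6 = (⅙)*0 = 0)
(13*Y)*l(-4, 3) = (13*0)*3 = 0*3 = 0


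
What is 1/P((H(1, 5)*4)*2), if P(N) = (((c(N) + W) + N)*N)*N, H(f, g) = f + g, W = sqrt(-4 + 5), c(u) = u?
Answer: 1/223488 ≈ 4.4745e-6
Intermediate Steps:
W = 1 (W = sqrt(1) = 1)
P(N) = N**2*(1 + 2*N) (P(N) = (((N + 1) + N)*N)*N = (((1 + N) + N)*N)*N = ((1 + 2*N)*N)*N = (N*(1 + 2*N))*N = N**2*(1 + 2*N))
1/P((H(1, 5)*4)*2) = 1/((((1 + 5)*4)*2)**2*(1 + 2*(((1 + 5)*4)*2))) = 1/(((6*4)*2)**2*(1 + 2*((6*4)*2))) = 1/((24*2)**2*(1 + 2*(24*2))) = 1/(48**2*(1 + 2*48)) = 1/(2304*(1 + 96)) = 1/(2304*97) = 1/223488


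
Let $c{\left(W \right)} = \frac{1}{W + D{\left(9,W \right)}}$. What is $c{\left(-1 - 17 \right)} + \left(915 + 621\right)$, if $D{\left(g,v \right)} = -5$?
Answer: $\frac{35327}{23} \approx 1536.0$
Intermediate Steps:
$c{\left(W \right)} = \frac{1}{-5 + W}$ ($c{\left(W \right)} = \frac{1}{W - 5} = \frac{1}{-5 + W}$)
$c{\left(-1 - 17 \right)} + \left(915 + 621\right) = \frac{1}{-5 - 18} + \left(915 + 621\right) = \frac{1}{-5 - 18} + 1536 = \frac{1}{-23} + 1536 = - \frac{1}{23} + 1536 = \frac{35327}{23}$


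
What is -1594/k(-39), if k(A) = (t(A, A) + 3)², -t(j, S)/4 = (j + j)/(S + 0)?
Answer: -1594/25 ≈ -63.760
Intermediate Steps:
t(j, S) = -8*j/S (t(j, S) = -4*(j + j)/(S + 0) = -4*2*j/S = -8*j/S)
k(A) = 25 (k(A) = (-8*A/A + 3)² = (-8 + 3)² = (-5)² = 25)
-1594/k(-39) = -1594/25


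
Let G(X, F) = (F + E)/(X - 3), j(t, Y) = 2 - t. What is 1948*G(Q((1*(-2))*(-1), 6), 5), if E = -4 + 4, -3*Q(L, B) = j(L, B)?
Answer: -9740/3 ≈ -3246.7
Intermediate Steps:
Q(L, B) = -2/3 + L/3 (Q(L, B) = -(2 - L)/3 = -2/3 + L/3)
E = 0
G(X, F) = F/(-3 + X) (G(X, F) = (F + 0)/(X - 3) = F/(-3 + X))
1948*G(Q((1*(-2))*(-1), 6), 5) = 1948*(5/(-3 + (-2/3 + ((1*(-2))*(-1))/3))) = 1948*(5/(-3 + (-2/3 + (-2*(-1))/3))) = 1948*(5/(-3 + (-2/3 + (1/3)*2))) = 1948*(5/(-3 + (-2/3 + 2/3))) = 1948*(5/(-3 + 0)) = 1948*(5/(-3)) = 1948*(5*(-1/3)) = 1948*(-5/3) = -9740/3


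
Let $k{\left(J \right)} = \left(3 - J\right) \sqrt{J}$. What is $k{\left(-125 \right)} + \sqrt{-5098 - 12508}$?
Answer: $i \left(\sqrt{17606} + 640 \sqrt{5}\right) \approx 1563.8 i$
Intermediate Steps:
$k{\left(J \right)} = \sqrt{J} \left(3 - J\right)$
$k{\left(-125 \right)} + \sqrt{-5098 - 12508} = \sqrt{-125} \left(3 - -125\right) + \sqrt{-5098 - 12508} = 5 i \sqrt{5} \left(3 + 125\right) + \sqrt{-17606} = 5 i \sqrt{5} \cdot 128 + i \sqrt{17606} = 640 i \sqrt{5} + i \sqrt{17606} = i \sqrt{17606} + 640 i \sqrt{5}$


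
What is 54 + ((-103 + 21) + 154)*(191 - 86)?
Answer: 7614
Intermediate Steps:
54 + ((-103 + 21) + 154)*(191 - 86) = 54 + (-82 + 154)*105 = 54 + 72*105 = 54 + 7560 = 7614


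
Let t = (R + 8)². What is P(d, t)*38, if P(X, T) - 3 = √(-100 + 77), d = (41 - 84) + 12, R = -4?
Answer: 114 + 38*I*√23 ≈ 114.0 + 182.24*I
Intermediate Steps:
t = 16 (t = (-4 + 8)² = 4² = 16)
d = -31 (d = -43 + 12 = -31)
P(X, T) = 3 + I*√23 (P(X, T) = 3 + √(-100 + 77) = 3 + √(-23) = 3 + I*√23)
P(d, t)*38 = (3 + I*√23)*38 = 114 + 38*I*√23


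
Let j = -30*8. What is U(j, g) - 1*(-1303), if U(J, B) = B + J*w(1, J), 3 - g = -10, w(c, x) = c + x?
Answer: 58676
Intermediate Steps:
j = -240
g = 13 (g = 3 - 1*(-10) = 3 + 10 = 13)
U(J, B) = B + J*(1 + J)
U(j, g) - 1*(-1303) = (13 - 240*(1 - 240)) - 1*(-1303) = (13 - 240*(-239)) + 1303 = (13 + 57360) + 1303 = 57373 + 1303 = 58676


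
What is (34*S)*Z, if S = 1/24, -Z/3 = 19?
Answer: -323/4 ≈ -80.750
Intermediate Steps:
Z = -57 (Z = -3*19 = -57)
S = 1/24 ≈ 0.041667
(34*S)*Z = (34*(1/24))*(-57) = (17/12)*(-57) = -323/4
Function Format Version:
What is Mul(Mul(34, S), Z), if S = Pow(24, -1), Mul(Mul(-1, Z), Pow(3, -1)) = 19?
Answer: Rational(-323, 4) ≈ -80.750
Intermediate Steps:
Z = -57 (Z = Mul(-3, 19) = -57)
S = Rational(1, 24) ≈ 0.041667
Mul(Mul(34, S), Z) = Mul(Mul(34, Rational(1, 24)), -57) = Mul(Rational(17, 12), -57) = Rational(-323, 4)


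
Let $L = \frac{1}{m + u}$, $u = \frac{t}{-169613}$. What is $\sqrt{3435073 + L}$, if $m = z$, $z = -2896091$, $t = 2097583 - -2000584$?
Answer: $\frac{\sqrt{10204604485733284604211094}}{1723574670} \approx 1853.4$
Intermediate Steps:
$t = 4098167$ ($t = 2097583 + 2000584 = 4098167$)
$m = -2896091$
$u = - \frac{215693}{8927}$ ($u = \frac{4098167}{-169613} = 4098167 \left(- \frac{1}{169613}\right) = - \frac{215693}{8927} \approx -24.162$)
$L = - \frac{8927}{25853620050}$ ($L = \frac{1}{-2896091 - \frac{215693}{8927}} = \frac{1}{- \frac{25853620050}{8927}} = - \frac{8927}{25853620050} \approx -3.4529 \cdot 10^{-7}$)
$\sqrt{3435073 + L} = \sqrt{3435073 - \frac{8927}{25853620050}} = \sqrt{\frac{88809072186004723}{25853620050}} = \frac{\sqrt{10204604485733284604211094}}{1723574670}$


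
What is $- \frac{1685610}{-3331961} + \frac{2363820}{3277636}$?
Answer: $\frac{3350243017245}{2730238831049} \approx 1.2271$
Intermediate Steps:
$- \frac{1685610}{-3331961} + \frac{2363820}{3277636} = \left(-1685610\right) \left(- \frac{1}{3331961}\right) + 2363820 \cdot \frac{1}{3277636} = \frac{1685610}{3331961} + \frac{590955}{819409} = \frac{3350243017245}{2730238831049}$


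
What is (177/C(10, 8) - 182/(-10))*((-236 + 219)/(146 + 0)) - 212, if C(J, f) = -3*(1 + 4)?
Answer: -77652/365 ≈ -212.75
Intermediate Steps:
C(J, f) = -15 (C(J, f) = -3*5 = -15)
(177/C(10, 8) - 182/(-10))*((-236 + 219)/(146 + 0)) - 212 = (177/(-15) - 182/(-10))*((-236 + 219)/(146 + 0)) - 212 = (177*(-1/15) - 182*(-⅒))*(-17/146) - 212 = (-59/5 + 91/5)*(-17*1/146) - 212 = (32/5)*(-17/146) - 212 = -272/365 - 212 = -77652/365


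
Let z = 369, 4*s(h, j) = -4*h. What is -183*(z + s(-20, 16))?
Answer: -71187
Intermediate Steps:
s(h, j) = -h (s(h, j) = (-4*h)/4 = -h)
-183*(z + s(-20, 16)) = -183*(369 - 1*(-20)) = -183*(369 + 20) = -183*389 = -71187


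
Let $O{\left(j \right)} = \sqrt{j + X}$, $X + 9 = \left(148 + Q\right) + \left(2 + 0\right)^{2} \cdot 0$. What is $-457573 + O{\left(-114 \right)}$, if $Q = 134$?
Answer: $-457573 + \sqrt{159} \approx -4.5756 \cdot 10^{5}$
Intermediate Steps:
$X = 273$ ($X = -9 + \left(\left(148 + 134\right) + \left(2 + 0\right)^{2} \cdot 0\right) = -9 + \left(282 + 2^{2} \cdot 0\right) = -9 + \left(282 + 4 \cdot 0\right) = -9 + \left(282 + 0\right) = -9 + 282 = 273$)
$O{\left(j \right)} = \sqrt{273 + j}$ ($O{\left(j \right)} = \sqrt{j + 273} = \sqrt{273 + j}$)
$-457573 + O{\left(-114 \right)} = -457573 + \sqrt{273 - 114} = -457573 + \sqrt{159}$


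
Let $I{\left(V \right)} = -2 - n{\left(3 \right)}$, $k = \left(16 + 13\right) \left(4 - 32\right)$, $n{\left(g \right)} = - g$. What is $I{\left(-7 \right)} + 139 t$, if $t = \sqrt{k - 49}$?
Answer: $1 + 139 i \sqrt{861} \approx 1.0 + 4078.6 i$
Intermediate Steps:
$k = -812$ ($k = 29 \left(-28\right) = -812$)
$I{\left(V \right)} = 1$ ($I{\left(V \right)} = -2 - \left(-1\right) 3 = -2 - -3 = -2 + 3 = 1$)
$t = i \sqrt{861}$ ($t = \sqrt{-812 - 49} = \sqrt{-861} = i \sqrt{861} \approx 29.343 i$)
$I{\left(-7 \right)} + 139 t = 1 + 139 i \sqrt{861}$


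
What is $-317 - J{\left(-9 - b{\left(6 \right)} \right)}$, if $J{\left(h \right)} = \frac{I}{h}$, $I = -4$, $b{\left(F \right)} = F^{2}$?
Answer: $- \frac{14269}{45} \approx -317.09$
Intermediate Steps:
$J{\left(h \right)} = - \frac{4}{h}$
$-317 - J{\left(-9 - b{\left(6 \right)} \right)} = -317 - - \frac{4}{-9 - 6^{2}} = -317 - - \frac{4}{-9 - 36} = -317 - - \frac{4}{-45} = -317 - \left(-4\right) \left(- \frac{1}{45}\right) = -317 - \frac{4}{45} = - \frac{14269}{45}$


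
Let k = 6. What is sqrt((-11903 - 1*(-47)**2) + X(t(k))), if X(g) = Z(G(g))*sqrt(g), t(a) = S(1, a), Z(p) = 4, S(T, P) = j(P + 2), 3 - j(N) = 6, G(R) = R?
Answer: 2*sqrt(-3528 + I*sqrt(3)) ≈ 0.029161 + 118.79*I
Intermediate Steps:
j(N) = -3 (j(N) = 3 - 1*6 = 3 - 6 = -3)
S(T, P) = -3
t(a) = -3
X(g) = 4*sqrt(g)
sqrt((-11903 - 1*(-47)**2) + X(t(k))) = sqrt((-11903 - 1*(-47)**2) + 4*sqrt(-3)) = sqrt((-11903 - 1*2209) + 4*(I*sqrt(3))) = sqrt((-11903 - 2209) + 4*I*sqrt(3)) = sqrt(-14112 + 4*I*sqrt(3))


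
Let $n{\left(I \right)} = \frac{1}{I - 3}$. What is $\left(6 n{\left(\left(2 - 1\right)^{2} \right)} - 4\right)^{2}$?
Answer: $49$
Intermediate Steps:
$n{\left(I \right)} = \frac{1}{-3 + I}$
$\left(6 n{\left(\left(2 - 1\right)^{2} \right)} - 4\right)^{2} = \left(\frac{6}{-3 + \left(2 - 1\right)^{2}} - 4\right)^{2} = \left(\frac{6}{-3 + 1^{2}} - 4\right)^{2} = \left(\frac{6}{-3 + 1} - 4\right)^{2} = \left(\frac{6}{-2} - 4\right)^{2} = \left(6 \left(- \frac{1}{2}\right) - 4\right)^{2} = \left(-3 - 4\right)^{2} = \left(-7\right)^{2} = 49$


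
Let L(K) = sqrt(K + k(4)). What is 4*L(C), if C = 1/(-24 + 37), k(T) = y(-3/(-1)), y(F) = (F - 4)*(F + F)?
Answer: 4*I*sqrt(1001)/13 ≈ 9.735*I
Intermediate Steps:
y(F) = 2*F*(-4 + F) (y(F) = (-4 + F)*(2*F) = 2*F*(-4 + F))
k(T) = -6 (k(T) = 2*(-3/(-1))*(-4 - 3/(-1)) = 2*(-3*(-1))*(-4 - 3*(-1)) = 2*3*(-4 + 3) = 2*3*(-1) = -6)
C = 1/13 ≈ 0.076923
L(K) = sqrt(-6 + K) (L(K) = sqrt(K - 6) = sqrt(-6 + K))
4*L(C) = 4*sqrt(-6 + 1/13) = 4*sqrt(-77/13) = 4*(I*sqrt(1001)/13) = 4*I*sqrt(1001)/13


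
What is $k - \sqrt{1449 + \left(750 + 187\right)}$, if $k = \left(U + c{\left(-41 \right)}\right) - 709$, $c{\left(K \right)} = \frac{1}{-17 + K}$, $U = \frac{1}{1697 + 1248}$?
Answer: $- \frac{121107177}{170810} - \sqrt{2386} \approx -757.86$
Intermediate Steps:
$U = \frac{1}{2945} \approx 0.00033956$
$k = - \frac{121107177}{170810}$ ($k = \left(\frac{1}{2945} + \frac{1}{-17 - 41}\right) - 709 = \left(\frac{1}{2945} + \frac{1}{-58}\right) - 709 = \left(\frac{1}{2945} - \frac{1}{58}\right) - 709 = - \frac{2887}{170810} - 709 = - \frac{121107177}{170810} \approx -709.02$)
$k - \sqrt{1449 + \left(750 + 187\right)} = - \frac{121107177}{170810} - \sqrt{1449 + \left(750 + 187\right)} = - \frac{121107177}{170810} - \sqrt{1449 + 937} = - \frac{121107177}{170810} - \sqrt{2386}$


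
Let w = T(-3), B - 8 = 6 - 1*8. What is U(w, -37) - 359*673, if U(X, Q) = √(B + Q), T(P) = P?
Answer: -241607 + I*√31 ≈ -2.4161e+5 + 5.5678*I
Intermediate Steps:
B = 6 (B = 8 + (6 - 1*8) = 8 + (6 - 8) = 8 - 2 = 6)
w = -3
U(X, Q) = √(6 + Q)
U(w, -37) - 359*673 = √(6 - 37) - 359*673 = √(-31) - 241607 = I*√31 - 241607 = -241607 + I*√31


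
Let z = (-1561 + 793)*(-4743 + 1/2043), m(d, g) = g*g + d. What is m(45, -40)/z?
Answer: 1120245/2480626688 ≈ 0.00045160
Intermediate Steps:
m(d, g) = d + g**2 (m(d, g) = g**2 + d = d + g**2)
z = 2480626688/681 (z = -768*(-4743 + 1/2043) = -768*(-9689948/2043) = 2480626688/681 ≈ 3.6426e+6)
m(45, -40)/z = (45 + (-40)**2)/(2480626688/681) = (45 + 1600)*(681/2480626688) = 1645*(681/2480626688) = 1120245/2480626688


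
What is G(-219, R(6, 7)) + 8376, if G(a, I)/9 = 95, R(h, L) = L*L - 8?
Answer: 9231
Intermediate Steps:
R(h, L) = -8 + L² (R(h, L) = L² - 8 = -8 + L²)
G(a, I) = 855 (G(a, I) = 9*95 = 855)
G(-219, R(6, 7)) + 8376 = 855 + 8376 = 9231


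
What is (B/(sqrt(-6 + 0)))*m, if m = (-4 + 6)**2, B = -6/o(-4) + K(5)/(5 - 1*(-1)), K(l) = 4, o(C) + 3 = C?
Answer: -64*I*sqrt(6)/63 ≈ -2.4884*I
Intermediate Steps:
o(C) = -3 + C
B = 32/21 (B = -6/(-3 - 4) + 4/(5 - 1*(-1)) = -6/(-7) + 4/(5 + 1) = -6*(-1/7) + 4/6 = 6/7 + 4*(1/6) = 6/7 + 2/3 = 32/21 ≈ 1.5238)
m = 4 (m = 2**2 = 4)
(B/(sqrt(-6 + 0)))*m = (32/(21*(sqrt(-6 + 0))))*4 = (32/(21*(sqrt(-6))))*4 = (32/(21*((I*sqrt(6)))))*4 = (32*(-I*sqrt(6)/6)/21)*4 = -16*I*sqrt(6)/63*4 = -64*I*sqrt(6)/63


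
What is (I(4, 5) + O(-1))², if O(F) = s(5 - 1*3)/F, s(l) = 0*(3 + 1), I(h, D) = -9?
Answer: 81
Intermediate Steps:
s(l) = 0 (s(l) = 0*4 = 0)
O(F) = 0 (O(F) = 0/F = 0)
(I(4, 5) + O(-1))² = (-9 + 0)² = (-9)² = 81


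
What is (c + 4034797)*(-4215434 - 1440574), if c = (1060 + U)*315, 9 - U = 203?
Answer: -24363746532696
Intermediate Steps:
U = -194 (U = 9 - 1*203 = 9 - 203 = -194)
c = 272790 (c = (1060 - 194)*315 = 866*315 = 272790)
(c + 4034797)*(-4215434 - 1440574) = (272790 + 4034797)*(-4215434 - 1440574) = 4307587*(-5656008) = -24363746532696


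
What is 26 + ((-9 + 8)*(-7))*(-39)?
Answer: -247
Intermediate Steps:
26 + ((-9 + 8)*(-7))*(-39) = 26 - 1*(-7)*(-39) = 26 + 7*(-39) = 26 - 273 = -247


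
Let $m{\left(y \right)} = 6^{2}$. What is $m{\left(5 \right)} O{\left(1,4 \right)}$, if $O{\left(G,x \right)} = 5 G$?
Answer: $180$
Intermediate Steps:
$m{\left(y \right)} = 36$
$m{\left(5 \right)} O{\left(1,4 \right)} = 36 \cdot 5 \cdot 1 = 36 \cdot 5 = 180$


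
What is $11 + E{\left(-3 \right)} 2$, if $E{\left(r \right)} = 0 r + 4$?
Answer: $19$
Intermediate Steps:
$E{\left(r \right)} = 4$ ($E{\left(r \right)} = 0 + 4 = 4$)
$11 + E{\left(-3 \right)} 2 = 11 + 4 \cdot 2 = 11 + 8 = 19$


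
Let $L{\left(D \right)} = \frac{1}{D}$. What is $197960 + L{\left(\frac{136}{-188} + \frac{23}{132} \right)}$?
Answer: $\frac{674443516}{3407} \approx 1.9796 \cdot 10^{5}$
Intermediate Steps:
$197960 + L{\left(\frac{136}{-188} + \frac{23}{132} \right)} = 197960 + \frac{1}{\frac{136}{-188} + \frac{23}{132}} = 197960 + \frac{1}{136 \left(- \frac{1}{188}\right) + 23 \cdot \frac{1}{132}} = 197960 + \frac{1}{- \frac{34}{47} + \frac{23}{132}} = 197960 + \frac{1}{- \frac{3407}{6204}} = 197960 - \frac{6204}{3407} = \frac{674443516}{3407}$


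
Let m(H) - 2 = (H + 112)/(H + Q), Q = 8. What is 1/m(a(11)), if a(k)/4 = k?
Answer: ⅕ ≈ 0.20000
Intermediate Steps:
a(k) = 4*k
m(H) = 2 + (112 + H)/(8 + H) (m(H) = 2 + (H + 112)/(H + 8) = 2 + (112 + H)/(8 + H))
1/m(a(11)) = 1/((128 + 3*(4*11))/(8 + 4*11)) = 1/((128 + 3*44)/(8 + 44)) = 1/((128 + 132)/52) = 1/((1/52)*260) = 1/5 = ⅕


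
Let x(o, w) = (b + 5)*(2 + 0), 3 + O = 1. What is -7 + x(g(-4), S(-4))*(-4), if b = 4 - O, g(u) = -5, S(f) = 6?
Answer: -95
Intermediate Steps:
O = -2 (O = -3 + 1 = -2)
b = 6 (b = 4 - 1*(-2) = 4 + 2 = 6)
x(o, w) = 22 (x(o, w) = (6 + 5)*(2 + 0) = 11*2 = 22)
-7 + x(g(-4), S(-4))*(-4) = -7 + 22*(-4) = -7 - 88 = -95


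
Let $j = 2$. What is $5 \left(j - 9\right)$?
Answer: $-35$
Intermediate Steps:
$5 \left(j - 9\right) = 5 \left(2 - 9\right) = 5 \left(-7\right) = -35$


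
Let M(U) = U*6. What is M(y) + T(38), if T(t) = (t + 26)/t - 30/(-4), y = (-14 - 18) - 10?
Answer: -9227/38 ≈ -242.82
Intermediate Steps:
y = -42 (y = -32 - 10 = -42)
T(t) = 15/2 + (26 + t)/t (T(t) = (26 + t)/t - 30*(-¼) = (26 + t)/t + 15/2 = 15/2 + (26 + t)/t)
M(U) = 6*U
M(y) + T(38) = 6*(-42) + (17/2 + 26/38) = -252 + (17/2 + 26*(1/38)) = -252 + (17/2 + 13/19) = -252 + 349/38 = -9227/38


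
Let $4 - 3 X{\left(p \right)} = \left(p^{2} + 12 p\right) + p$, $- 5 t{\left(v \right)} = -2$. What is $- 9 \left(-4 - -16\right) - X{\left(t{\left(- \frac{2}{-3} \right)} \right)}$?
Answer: $- \frac{8066}{75} \approx -107.55$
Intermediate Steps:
$t{\left(v \right)} = \frac{2}{5}$ ($t{\left(v \right)} = \left(- \frac{1}{5}\right) \left(-2\right) = \frac{2}{5}$)
$X{\left(p \right)} = \frac{4}{3} - \frac{13 p}{3} - \frac{p^{2}}{3}$ ($X{\left(p \right)} = \frac{4}{3} - \frac{\left(p^{2} + 12 p\right) + p}{3} = \frac{4}{3} - \frac{p^{2} + 13 p}{3} = \frac{4}{3} - \left(\frac{p^{2}}{3} + \frac{13 p}{3}\right) = \frac{4}{3} - \frac{13 p}{3} - \frac{p^{2}}{3}$)
$- 9 \left(-4 - -16\right) - X{\left(t{\left(- \frac{2}{-3} \right)} \right)} = - 9 \left(-4 - -16\right) - \left(\frac{4}{3} - \frac{26}{15} - \frac{\left(\frac{2}{5}\right)^{2}}{3}\right) = - 9 \left(-4 + 16\right) - \left(\frac{4}{3} - \frac{26}{15} - \frac{4}{75}\right) = \left(-9\right) 12 - \left(\frac{4}{3} - \frac{26}{15} - \frac{4}{75}\right) = -108 - - \frac{34}{75} = -108 + \frac{34}{75} = - \frac{8066}{75}$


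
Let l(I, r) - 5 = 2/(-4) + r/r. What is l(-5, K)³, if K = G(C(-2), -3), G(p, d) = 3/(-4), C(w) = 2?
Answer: 1331/8 ≈ 166.38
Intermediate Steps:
G(p, d) = -¾ (G(p, d) = 3*(-¼) = -¾)
K = -¾ ≈ -0.75000
l(I, r) = 11/2 (l(I, r) = 5 + (2/(-4) + r/r) = 5 + (2*(-¼) + 1) = 5 + (-½ + 1) = 5 + ½ = 11/2)
l(-5, K)³ = (11/2)³ = 1331/8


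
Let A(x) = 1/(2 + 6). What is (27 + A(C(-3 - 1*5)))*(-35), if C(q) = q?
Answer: -7595/8 ≈ -949.38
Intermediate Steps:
A(x) = 1/8
(27 + A(C(-3 - 1*5)))*(-35) = (27 + 1/8)*(-35) = (217/8)*(-35) = -7595/8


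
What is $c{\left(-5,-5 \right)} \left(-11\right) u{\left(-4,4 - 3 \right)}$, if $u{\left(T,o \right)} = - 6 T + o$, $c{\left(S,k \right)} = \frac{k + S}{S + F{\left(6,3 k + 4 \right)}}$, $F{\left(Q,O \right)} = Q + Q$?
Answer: $\frac{2750}{7} \approx 392.86$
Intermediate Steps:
$F{\left(Q,O \right)} = 2 Q$
$c{\left(S,k \right)} = \frac{S + k}{12 + S}$ ($c{\left(S,k \right)} = \frac{k + S}{S + 2 \cdot 6} = \frac{S + k}{S + 12} = \frac{S + k}{12 + S}$)
$u{\left(T,o \right)} = o - 6 T$
$c{\left(-5,-5 \right)} \left(-11\right) u{\left(-4,4 - 3 \right)} = \frac{-5 - 5}{12 - 5} \left(-11\right) \left(\left(4 - 3\right) - -24\right) = \frac{1}{7} \left(-10\right) \left(-11\right) \left(\left(4 - 3\right) + 24\right) = \frac{1}{7} \left(-10\right) \left(-11\right) \left(1 + 24\right) = \left(- \frac{10}{7}\right) \left(-11\right) 25 = \frac{110}{7} \cdot 25 = \frac{2750}{7}$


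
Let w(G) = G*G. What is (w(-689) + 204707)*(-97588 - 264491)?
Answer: -246006610812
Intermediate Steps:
w(G) = G²
(w(-689) + 204707)*(-97588 - 264491) = ((-689)² + 204707)*(-97588 - 264491) = (474721 + 204707)*(-362079) = 679428*(-362079) = -246006610812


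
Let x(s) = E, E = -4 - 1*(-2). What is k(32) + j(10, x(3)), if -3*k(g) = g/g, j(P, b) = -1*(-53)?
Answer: 158/3 ≈ 52.667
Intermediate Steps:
E = -2 (E = -4 + 2 = -2)
x(s) = -2
j(P, b) = 53
k(g) = -⅓ (k(g) = -g/(3*g) = -⅓*1 = -⅓)
k(32) + j(10, x(3)) = -⅓ + 53 = 158/3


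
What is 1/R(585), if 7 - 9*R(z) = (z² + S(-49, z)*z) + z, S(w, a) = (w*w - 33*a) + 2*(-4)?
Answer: 9/9550717 ≈ 9.4234e-7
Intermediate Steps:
S(w, a) = -8 + w² - 33*a (S(w, a) = (w² - 33*a) - 8 = -8 + w² - 33*a)
R(z) = 7/9 - z/9 - z²/9 - z*(2393 - 33*z)/9 (R(z) = 7/9 - ((z² + (-8 + (-49)² - 33*z)*z) + z)/9 = 7/9 - ((z² + (-8 + 2401 - 33*z)*z) + z)/9 = 7/9 - ((z² + (2393 - 33*z)*z) + z)/9 = 7/9 - ((z² + z*(2393 - 33*z)) + z)/9 = 7/9 - (z + z² + z*(2393 - 33*z))/9 = 7/9 + (-z/9 - z²/9 - z*(2393 - 33*z)/9) = 7/9 - z/9 - z²/9 - z*(2393 - 33*z)/9)
1/R(585) = 1/(7/9 - 266*585 + (32/9)*585²) = 1/(7/9 - 155610 + (32/9)*342225) = 1/(7/9 - 155610 + 1216800) = 1/(9550717/9) = 9/9550717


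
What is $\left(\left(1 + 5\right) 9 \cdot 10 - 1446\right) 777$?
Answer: $-703962$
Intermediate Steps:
$\left(\left(1 + 5\right) 9 \cdot 10 - 1446\right) 777 = \left(6 \cdot 9 \cdot 10 - 1446\right) 777 = \left(54 \cdot 10 - 1446\right) 777 = \left(540 - 1446\right) 777 = \left(-906\right) 777 = -703962$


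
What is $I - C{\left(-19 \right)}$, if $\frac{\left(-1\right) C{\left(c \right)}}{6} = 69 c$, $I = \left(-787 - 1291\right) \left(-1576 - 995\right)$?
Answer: $5334672$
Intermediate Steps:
$I = 5342538$ ($I = \left(-2078\right) \left(-2571\right) = 5342538$)
$C{\left(c \right)} = - 414 c$ ($C{\left(c \right)} = - 6 \cdot 69 c = - 414 c$)
$I - C{\left(-19 \right)} = 5342538 - \left(-414\right) \left(-19\right) = 5342538 - 7866 = 5334672$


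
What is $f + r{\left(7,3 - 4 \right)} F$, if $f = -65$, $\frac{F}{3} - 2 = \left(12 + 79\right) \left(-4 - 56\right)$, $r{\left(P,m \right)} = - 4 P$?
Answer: $458407$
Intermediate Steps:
$F = -16374$ ($F = 6 + 3 \left(12 + 79\right) \left(-4 - 56\right) = 6 + 3 \cdot 91 \left(-60\right) = 6 + 3 \left(-5460\right) = 6 - 16380 = -16374$)
$f + r{\left(7,3 - 4 \right)} F = -65 + \left(-4\right) 7 \left(-16374\right) = -65 - -458472 = -65 + 458472 = 458407$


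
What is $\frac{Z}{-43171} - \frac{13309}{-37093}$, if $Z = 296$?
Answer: $\frac{563583311}{1601341903} \approx 0.35194$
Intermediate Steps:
$\frac{Z}{-43171} - \frac{13309}{-37093} = \frac{296}{-43171} - \frac{13309}{-37093} = 296 \left(- \frac{1}{43171}\right) - - \frac{13309}{37093} = - \frac{296}{43171} + \frac{13309}{37093} = \frac{563583311}{1601341903}$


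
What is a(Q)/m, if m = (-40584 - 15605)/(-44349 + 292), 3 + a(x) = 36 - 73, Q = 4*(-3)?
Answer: -1762280/56189 ≈ -31.363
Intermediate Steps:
Q = -12
a(x) = -40 (a(x) = -3 + (36 - 73) = -3 - 37 = -40)
m = 56189/44057 (m = -56189/(-44057) = -56189*(-1/44057) = 56189/44057 ≈ 1.2754)
a(Q)/m = -40/56189/44057 = -40*44057/56189 = -1762280/56189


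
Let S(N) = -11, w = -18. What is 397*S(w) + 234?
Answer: -4133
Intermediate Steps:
397*S(w) + 234 = 397*(-11) + 234 = -4367 + 234 = -4133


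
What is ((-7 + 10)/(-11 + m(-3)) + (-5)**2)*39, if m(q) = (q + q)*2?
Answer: 22308/23 ≈ 969.91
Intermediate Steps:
m(q) = 4*q (m(q) = (2*q)*2 = 4*q)
((-7 + 10)/(-11 + m(-3)) + (-5)**2)*39 = ((-7 + 10)/(-11 + 4*(-3)) + (-5)**2)*39 = (3/(-11 - 12) + 25)*39 = (3/(-23) + 25)*39 = (3*(-1/23) + 25)*39 = (-3/23 + 25)*39 = (572/23)*39 = 22308/23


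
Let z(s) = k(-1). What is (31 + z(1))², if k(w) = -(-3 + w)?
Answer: 1225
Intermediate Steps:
k(w) = 3 - w
z(s) = 4 (z(s) = 3 - 1*(-1) = 3 + 1 = 4)
(31 + z(1))² = (31 + 4)² = 35² = 1225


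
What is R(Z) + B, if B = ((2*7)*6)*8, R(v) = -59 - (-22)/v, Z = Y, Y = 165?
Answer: 9197/15 ≈ 613.13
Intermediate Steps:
Z = 165
R(v) = -59 + 22/v
B = 672 (B = (14*6)*8 = 84*8 = 672)
R(Z) + B = (-59 + 22/165) + 672 = (-59 + 22*(1/165)) + 672 = (-59 + 2/15) + 672 = -883/15 + 672 = 9197/15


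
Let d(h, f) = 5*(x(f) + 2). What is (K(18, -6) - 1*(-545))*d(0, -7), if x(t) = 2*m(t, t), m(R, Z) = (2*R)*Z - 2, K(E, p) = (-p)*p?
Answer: 493730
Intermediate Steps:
K(E, p) = -p²
m(R, Z) = -2 + 2*R*Z (m(R, Z) = 2*R*Z - 2 = -2 + 2*R*Z)
x(t) = -4 + 4*t² (x(t) = 2*(-2 + 2*t*t) = 2*(-2 + 2*t²) = -4 + 4*t²)
d(h, f) = -10 + 20*f² (d(h, f) = 5*((-4 + 4*f²) + 2) = 5*(-2 + 4*f²) = -10 + 20*f²)
(K(18, -6) - 1*(-545))*d(0, -7) = (-1*(-6)² - 1*(-545))*(-10 + 20*(-7)²) = (-1*36 + 545)*(-10 + 20*49) = (-36 + 545)*(-10 + 980) = 509*970 = 493730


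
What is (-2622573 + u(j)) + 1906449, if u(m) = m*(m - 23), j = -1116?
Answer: 555000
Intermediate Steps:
u(m) = m*(-23 + m)
(-2622573 + u(j)) + 1906449 = (-2622573 - 1116*(-23 - 1116)) + 1906449 = (-2622573 - 1116*(-1139)) + 1906449 = (-2622573 + 1271124) + 1906449 = -1351449 + 1906449 = 555000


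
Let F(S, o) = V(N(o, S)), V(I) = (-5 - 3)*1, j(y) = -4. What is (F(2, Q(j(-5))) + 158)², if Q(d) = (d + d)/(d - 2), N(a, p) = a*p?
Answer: 22500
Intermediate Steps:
Q(d) = 2*d/(-2 + d) (Q(d) = (2*d)/(-2 + d) = 2*d/(-2 + d))
V(I) = -8 (V(I) = -8*1 = -8)
F(S, o) = -8
(F(2, Q(j(-5))) + 158)² = (-8 + 158)² = 150² = 22500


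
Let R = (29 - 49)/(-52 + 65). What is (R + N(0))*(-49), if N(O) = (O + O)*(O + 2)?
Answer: 980/13 ≈ 75.385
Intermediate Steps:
R = -20/13 ≈ -1.5385
N(O) = 2*O*(2 + O) (N(O) = (2*O)*(2 + O) = 2*O*(2 + O))
(R + N(0))*(-49) = (-20/13 + 2*0*(2 + 0))*(-49) = (-20/13 + 2*0*2)*(-49) = (-20/13 + 0)*(-49) = -20/13*(-49) = 980/13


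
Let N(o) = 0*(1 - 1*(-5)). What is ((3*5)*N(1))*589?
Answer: 0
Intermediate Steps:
N(o) = 0 (N(o) = 0*(1 + 5) = 0*6 = 0)
((3*5)*N(1))*589 = ((3*5)*0)*589 = (15*0)*589 = 0*589 = 0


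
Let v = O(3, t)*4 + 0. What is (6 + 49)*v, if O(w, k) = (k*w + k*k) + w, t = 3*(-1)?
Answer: 660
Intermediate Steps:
t = -3
O(w, k) = w + k**2 + k*w (O(w, k) = (k*w + k**2) + w = (k**2 + k*w) + w = w + k**2 + k*w)
v = 12 (v = (3 + (-3)**2 - 3*3)*4 + 0 = (3 + 9 - 9)*4 + 0 = 3*4 + 0 = 12 + 0 = 12)
(6 + 49)*v = (6 + 49)*12 = 55*12 = 660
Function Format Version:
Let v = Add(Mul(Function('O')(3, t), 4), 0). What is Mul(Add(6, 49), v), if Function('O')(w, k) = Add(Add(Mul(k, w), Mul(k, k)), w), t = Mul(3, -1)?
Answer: 660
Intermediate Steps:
t = -3
Function('O')(w, k) = Add(w, Pow(k, 2), Mul(k, w)) (Function('O')(w, k) = Add(Add(Mul(k, w), Pow(k, 2)), w) = Add(Add(Pow(k, 2), Mul(k, w)), w) = Add(w, Pow(k, 2), Mul(k, w)))
v = 12 (v = Add(Mul(Add(3, Pow(-3, 2), Mul(-3, 3)), 4), 0) = Add(Mul(Add(3, 9, -9), 4), 0) = Add(Mul(3, 4), 0) = Add(12, 0) = 12)
Mul(Add(6, 49), v) = Mul(Add(6, 49), 12) = Mul(55, 12) = 660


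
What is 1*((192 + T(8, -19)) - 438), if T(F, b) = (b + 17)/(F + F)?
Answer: -1969/8 ≈ -246.13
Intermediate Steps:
T(F, b) = (17 + b)/(2*F) (T(F, b) = (17 + b)/((2*F)) = (17 + b)*(1/(2*F)) = (17 + b)/(2*F))
1*((192 + T(8, -19)) - 438) = 1*((192 + (½)*(17 - 19)/8) - 438) = 1*((192 + (½)*(⅛)*(-2)) - 438) = 1*((192 - ⅛) - 438) = 1*(1535/8 - 438) = 1*(-1969/8) = -1969/8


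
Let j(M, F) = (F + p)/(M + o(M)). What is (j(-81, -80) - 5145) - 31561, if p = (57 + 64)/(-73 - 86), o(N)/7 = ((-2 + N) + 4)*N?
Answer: -260950601689/7109208 ≈ -36706.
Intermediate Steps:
o(N) = 7*N*(2 + N) (o(N) = 7*(((-2 + N) + 4)*N) = 7*((2 + N)*N) = 7*(N*(2 + N)) = 7*N*(2 + N))
p = -121/159 (p = 121/(-159) = 121*(-1/159) = -121/159 ≈ -0.76101)
j(M, F) = (-121/159 + F)/(M + 7*M*(2 + M)) (j(M, F) = (F - 121/159)/(M + 7*M*(2 + M)) = (-121/159 + F)/(M + 7*M*(2 + M)))
(j(-81, -80) - 5145) - 31561 = ((-121/159 - 80)/((-81)*(15 + 7*(-81))) - 5145) - 31561 = (-1/81*(-12841/159)/(15 - 567) - 5145) - 31561 = (-1/81*(-12841/159)/(-552) - 5145) - 31561 = (-1/81*(-1/552)*(-12841/159) - 5145) - 31561 = (-12841/7109208 - 5145) - 31561 = -36576888001/7109208 - 31561 = -260950601689/7109208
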